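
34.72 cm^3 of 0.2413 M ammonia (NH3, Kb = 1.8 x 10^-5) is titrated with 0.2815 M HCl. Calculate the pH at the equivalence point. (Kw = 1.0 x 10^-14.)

n(NH3) = 0.2413 x 0.03472 = 0.008378 mol; V(HCl) at equivalence = 0.008378/0.2815 = 0.02976 L.
At equivalence the base is fully converted to NH4+; total volume = 0.06448 L, so [NH4+] = 0.008378/0.06448 = 0.1299 M.
Ka(NH4+) = Kw/Kb = 1.0e-14 / 1.8 x 10^-5 = 5.56e-10.
[H^+] = sqrt(Ka x [NH4+]) = sqrt(5.56e-10 x 0.1299) = 8.50e-6 M.
pH = -log(8.50e-6) = 5.07.

5.07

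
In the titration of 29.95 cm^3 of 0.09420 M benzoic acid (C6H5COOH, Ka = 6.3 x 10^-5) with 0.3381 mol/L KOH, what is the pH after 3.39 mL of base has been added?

4.04

Initial n(C6H5COOH) = 0.09420 x 0.02995 = 0.002821 mol.
n(KOH) added = 0.3381 x 0.003390 = 0.001146 mol, converting that many moles of C6H5COOH to C6H5COO-.
Remaining n(C6H5COOH) = 0.001675 mol; n(C6H5COO-) = 0.001146 mol.
By Henderson-Hasselbalch, pH = pKa + log([A^-]/[HA]) = 4.20 + log(0.001146/0.001675) = 4.20 + (-0.16) = 4.04.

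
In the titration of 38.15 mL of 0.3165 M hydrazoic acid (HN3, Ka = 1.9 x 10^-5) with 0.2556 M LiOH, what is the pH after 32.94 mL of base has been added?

5.08

Initial n(HN3) = 0.3165 x 0.03815 = 0.01207 mol.
n(LiOH) added = 0.2556 x 0.03294 = 0.008419 mol, converting that many moles of HN3 to N3-.
Remaining n(HN3) = 0.003655 mol; n(N3-) = 0.008419 mol.
By Henderson-Hasselbalch, pH = pKa + log([A^-]/[HA]) = 4.72 + log(0.008419/0.003655) = 4.72 + (+0.36) = 5.08.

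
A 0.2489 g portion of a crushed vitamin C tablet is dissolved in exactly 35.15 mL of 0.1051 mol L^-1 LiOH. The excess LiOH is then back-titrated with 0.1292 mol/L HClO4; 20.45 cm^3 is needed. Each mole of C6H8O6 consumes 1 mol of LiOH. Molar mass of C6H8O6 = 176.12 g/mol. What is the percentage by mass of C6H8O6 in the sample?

74.4%

Total n(LiOH) added = 0.1051 x 0.03515 = 0.003694 mol.
n(HClO4) used = 0.1292 x 0.02045 = 0.002642 mol, which equals the excess n(LiOH).
So n(LiOH) consumed by the sample = 0.003694 - 0.002642 = 0.001052 mol.
n(C6H8O6) = 0.001052 / 1 = 0.001052 mol.
mass C6H8O6 = 0.001052 x 176.12 = 0.1853 g, so %C6H8O6 = 0.1853/0.2489 x 100 = 74.4%.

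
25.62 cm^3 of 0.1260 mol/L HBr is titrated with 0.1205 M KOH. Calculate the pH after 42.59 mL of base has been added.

12.45

n(acid) = 0.1260 x 0.02562 = 0.003228 mol; n(KOH) added = 0.1205 x 0.04259 = 0.005132 mol.
Base is in excess by 0.005132 - 0.003228 = 0.001904 mol in a total volume of 0.06821 L.
[OH^-] = 0.001904/0.06821 = 0.02791 M, so pOH = 1.55 and pH = 14.00 - 1.55 = 12.45.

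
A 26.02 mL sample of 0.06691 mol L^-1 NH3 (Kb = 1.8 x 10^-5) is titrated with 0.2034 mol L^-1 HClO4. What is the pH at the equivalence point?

n(NH3) = 0.06691 x 0.02602 = 0.001741 mol; V(HClO4) at equivalence = 0.001741/0.2034 = 0.008559 L.
At equivalence the base is fully converted to NH4+; total volume = 0.03458 L, so [NH4+] = 0.001741/0.03458 = 0.05035 M.
Ka(NH4+) = Kw/Kb = 1.0e-14 / 1.8 x 10^-5 = 5.56e-10.
[H^+] = sqrt(Ka x [NH4+]) = sqrt(5.56e-10 x 0.05035) = 5.29e-6 M.
pH = -log(5.29e-6) = 5.28.

5.28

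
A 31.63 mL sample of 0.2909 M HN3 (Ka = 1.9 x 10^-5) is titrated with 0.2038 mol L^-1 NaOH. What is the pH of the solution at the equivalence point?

8.90

n(HN3) = 0.2909 x 0.03163 = 0.009201 mol; V(NaOH) at equivalence = 0.009201/0.2038 = 0.04515 L.
At equivalence all the acid is converted to N3-; total volume = 0.03163 + 0.04515 = 0.07678 L, so [N3-] = 0.009201/0.07678 = 0.1198 M.
Kb = Kw/Ka = 1.0e-14 / 1.9 x 10^-5 = 5.26e-10.
[OH^-] = sqrt(Kb x [N3-]) = sqrt(5.26e-10 x 0.1198) = 7.94e-6 M.
pOH = 5.10, so pH = 14.00 - 5.10 = 8.90.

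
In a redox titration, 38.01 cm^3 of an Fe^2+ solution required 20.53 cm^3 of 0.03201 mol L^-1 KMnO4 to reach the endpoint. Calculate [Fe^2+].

n(KMnO4) = 0.03201 x 0.02053 = 0.0006572 mol.
From the balanced equation, 1 mol KMnO4 reacts with 5 mol Fe^2+, so n(Fe^2+) = 0.0006572 x 5/1 = 0.003286 mol.
[Fe^2+] = 0.003286 / 0.03801 L = 0.0864 M.

0.0864 M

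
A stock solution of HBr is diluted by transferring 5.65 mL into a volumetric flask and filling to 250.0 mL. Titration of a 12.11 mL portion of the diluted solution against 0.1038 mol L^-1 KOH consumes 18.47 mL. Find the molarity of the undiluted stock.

7.01 M

n(KOH) = 0.1038 x 0.01847 = 0.001917 mol.
n(HBr) in the aliquot = 0.001917 mol.
[diluted HBr] = 0.001917 / 0.01211 = 0.1583 M.
Dilution factor = 250.0/5.650 = 44.25, so [stock] = 0.1583 x 44.25 = 7.01 M.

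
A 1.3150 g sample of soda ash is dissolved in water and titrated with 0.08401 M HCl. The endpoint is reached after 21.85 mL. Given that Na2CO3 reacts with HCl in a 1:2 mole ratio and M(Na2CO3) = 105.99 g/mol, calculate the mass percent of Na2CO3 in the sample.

n(HCl) = 0.08401 x 0.02185 = 0.001836 mol.
n(Na2CO3) = 0.001836 / 2 = 0.0009178 mol.
mass of Na2CO3 = 0.0009178 x 105.99 = 0.09728 g.
% purity = 0.09728 / 1.3150 x 100 = 7.40%.

7.40%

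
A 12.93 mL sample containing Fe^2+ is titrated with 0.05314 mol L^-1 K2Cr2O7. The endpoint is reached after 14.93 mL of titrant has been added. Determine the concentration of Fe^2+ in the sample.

n(K2Cr2O7) = 0.05314 x 0.01493 = 0.0007934 mol.
From the balanced equation, 1 mol K2Cr2O7 reacts with 6 mol Fe^2+, so n(Fe^2+) = 0.0007934 x 6/1 = 0.004760 mol.
[Fe^2+] = 0.004760 / 0.01293 L = 0.368 M.

0.368 M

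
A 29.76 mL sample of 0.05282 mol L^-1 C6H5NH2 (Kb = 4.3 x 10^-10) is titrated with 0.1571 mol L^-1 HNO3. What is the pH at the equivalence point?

3.02

n(C6H5NH2) = 0.05282 x 0.02976 = 0.001572 mol; V(HNO3) at equivalence = 0.001572/0.1571 = 0.01001 L.
At equivalence the base is fully converted to C6H5NH3+; total volume = 0.03977 L, so [C6H5NH3+] = 0.001572/0.03977 = 0.03953 M.
Ka(C6H5NH3+) = Kw/Kb = 1.0e-14 / 4.3 x 10^-10 = 2.33e-5.
[H^+] = sqrt(Ka x [C6H5NH3+]) = sqrt(2.33e-5 x 0.03953) = 0.000959 M.
pH = -log(0.000959) = 3.02.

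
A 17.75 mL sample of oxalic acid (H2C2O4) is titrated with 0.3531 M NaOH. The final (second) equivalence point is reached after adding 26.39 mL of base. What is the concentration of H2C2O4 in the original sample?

0.262 M

n(NaOH) = 0.3531 x 0.02639 = 0.009318 mol.
At the final (second) equivalence point, 2 mol OH^- react per mol H2C2O4, so n(H2C2O4) = 0.009318 / 2 = 0.004659 mol.
[H2C2O4] = 0.004659 / 0.01775 L = 0.262 M.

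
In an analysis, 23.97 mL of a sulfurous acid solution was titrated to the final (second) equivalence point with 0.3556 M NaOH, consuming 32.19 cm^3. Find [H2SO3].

n(NaOH) = 0.3556 x 0.03219 = 0.01145 mol.
At the final (second) equivalence point, 2 mol OH^- react per mol H2SO3, so n(H2SO3) = 0.01145 / 2 = 0.005723 mol.
[H2SO3] = 0.005723 / 0.02397 L = 0.239 M.

0.239 M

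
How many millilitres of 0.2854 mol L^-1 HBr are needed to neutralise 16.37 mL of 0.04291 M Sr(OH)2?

n(Sr(OH)2) = 0.04291 mol/L x 0.01637 L = 0.0007024 mol.
The neutralisation is 1 Sr(OH)2 : 2 HBr, so n(HBr) = 0.0007024 x 2/1 = 0.001405 mol.
V(HBr) = 0.001405 / 0.2854 = 0.004922 L = 4.92 mL.

4.92 mL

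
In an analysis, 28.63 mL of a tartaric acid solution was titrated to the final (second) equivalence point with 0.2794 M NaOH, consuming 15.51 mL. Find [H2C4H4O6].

0.0757 M

n(NaOH) = 0.2794 x 0.01551 = 0.004333 mol.
At the final (second) equivalence point, 2 mol OH^- react per mol H2C4H4O6, so n(H2C4H4O6) = 0.004333 / 2 = 0.002167 mol.
[H2C4H4O6] = 0.002167 / 0.02863 L = 0.0757 M.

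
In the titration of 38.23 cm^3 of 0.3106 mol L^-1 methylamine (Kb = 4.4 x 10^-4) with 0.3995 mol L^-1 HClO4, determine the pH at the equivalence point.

5.70

n(CH3NH2) = 0.3106 x 0.03823 = 0.01187 mol; V(HClO4) at equivalence = 0.01187/0.3995 = 0.02972 L.
At equivalence the base is fully converted to CH3NH3+; total volume = 0.06795 L, so [CH3NH3+] = 0.01187/0.06795 = 0.1747 M.
Ka(CH3NH3+) = Kw/Kb = 1.0e-14 / 4.4 x 10^-4 = 2.27e-11.
[H^+] = sqrt(Ka x [CH3NH3+]) = sqrt(2.27e-11 x 0.1747) = 1.99e-6 M.
pH = -log(1.99e-6) = 5.70.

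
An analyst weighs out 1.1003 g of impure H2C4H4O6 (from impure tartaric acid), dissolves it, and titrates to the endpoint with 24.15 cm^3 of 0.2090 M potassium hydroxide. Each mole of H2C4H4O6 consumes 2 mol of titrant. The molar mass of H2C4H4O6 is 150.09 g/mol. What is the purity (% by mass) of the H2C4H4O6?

n(KOH) = 0.2090 x 0.02415 = 0.005047 mol.
n(H2C4H4O6) = 0.005047 / 2 = 0.002524 mol.
mass of H2C4H4O6 = 0.002524 x 150.09 = 0.3788 g.
% purity = 0.3788 / 1.1003 x 100 = 34.4%.

34.4%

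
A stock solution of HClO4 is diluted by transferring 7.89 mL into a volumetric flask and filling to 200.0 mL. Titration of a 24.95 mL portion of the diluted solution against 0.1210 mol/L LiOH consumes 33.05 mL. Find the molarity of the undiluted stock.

4.06 M

n(LiOH) = 0.1210 x 0.03305 = 0.003999 mol.
n(HClO4) in the aliquot = 0.003999 mol.
[diluted HClO4] = 0.003999 / 0.02495 = 0.1603 M.
Dilution factor = 200.0/7.890 = 25.35, so [stock] = 0.1603 x 25.35 = 4.06 M.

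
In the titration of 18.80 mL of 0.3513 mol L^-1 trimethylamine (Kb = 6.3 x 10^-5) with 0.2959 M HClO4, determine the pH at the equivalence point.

n((CH3)3N) = 0.3513 x 0.01880 = 0.006604 mol; V(HClO4) at equivalence = 0.006604/0.2959 = 0.02232 L.
At equivalence the base is fully converted to (CH3)3NH+; total volume = 0.04112 L, so [(CH3)3NH+] = 0.006604/0.04112 = 0.1606 M.
Ka((CH3)3NH+) = Kw/Kb = 1.0e-14 / 6.3 x 10^-5 = 1.59e-10.
[H^+] = sqrt(Ka x [(CH3)3NH+]) = sqrt(1.59e-10 x 0.1606) = 5.05e-6 M.
pH = -log(5.05e-6) = 5.30.

5.30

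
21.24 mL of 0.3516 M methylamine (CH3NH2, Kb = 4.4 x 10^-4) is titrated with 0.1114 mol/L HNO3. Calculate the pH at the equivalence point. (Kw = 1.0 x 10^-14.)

n(CH3NH2) = 0.3516 x 0.02124 = 0.007468 mol; V(HNO3) at equivalence = 0.007468/0.1114 = 0.06704 L.
At equivalence the base is fully converted to CH3NH3+; total volume = 0.08828 L, so [CH3NH3+] = 0.007468/0.08828 = 0.08460 M.
Ka(CH3NH3+) = Kw/Kb = 1.0e-14 / 4.4 x 10^-4 = 2.27e-11.
[H^+] = sqrt(Ka x [CH3NH3+]) = sqrt(2.27e-11 x 0.08460) = 1.39e-6 M.
pH = -log(1.39e-6) = 5.86.

5.86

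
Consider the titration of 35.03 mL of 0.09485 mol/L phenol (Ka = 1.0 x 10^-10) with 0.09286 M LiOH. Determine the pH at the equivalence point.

11.34

n(C6H5OH) = 0.09485 x 0.03503 = 0.003323 mol; V(LiOH) at equivalence = 0.003323/0.09286 = 0.03578 L.
At equivalence all the acid is converted to C6H5O-; total volume = 0.03503 + 0.03578 = 0.07081 L, so [C6H5O-] = 0.003323/0.07081 = 0.04692 M.
Kb = Kw/Ka = 1.0e-14 / 1.0 x 10^-10 = 0.000100.
[OH^-] = sqrt(Kb x [C6H5O-]) = sqrt(0.000100 x 0.04692) = 0.00217 M.
pOH = 2.66, so pH = 14.00 - 2.66 = 11.34.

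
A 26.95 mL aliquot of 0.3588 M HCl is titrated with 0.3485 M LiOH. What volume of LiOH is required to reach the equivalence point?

n(HCl) = 0.3588 mol/L x 0.02695 L = 0.009670 mol.
At equivalence n(LiOH) = n(HCl) = 0.009670 mol.
V(LiOH) = 0.009670 / 0.3485 = 0.02775 L = 27.7 mL.

27.7 mL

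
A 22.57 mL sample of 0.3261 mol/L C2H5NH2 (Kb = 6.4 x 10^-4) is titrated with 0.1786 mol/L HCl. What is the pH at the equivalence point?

n(C2H5NH2) = 0.3261 x 0.02257 = 0.007360 mol; V(HCl) at equivalence = 0.007360/0.1786 = 0.04121 L.
At equivalence the base is fully converted to C2H5NH3+; total volume = 0.06378 L, so [C2H5NH3+] = 0.007360/0.06378 = 0.1154 M.
Ka(C2H5NH3+) = Kw/Kb = 1.0e-14 / 6.4 x 10^-4 = 1.56e-11.
[H^+] = sqrt(Ka x [C2H5NH3+]) = sqrt(1.56e-11 x 0.1154) = 1.34e-6 M.
pH = -log(1.34e-6) = 5.87.

5.87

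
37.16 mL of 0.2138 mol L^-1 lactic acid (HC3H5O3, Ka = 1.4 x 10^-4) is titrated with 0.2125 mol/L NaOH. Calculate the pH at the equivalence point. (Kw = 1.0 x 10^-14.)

n(HC3H5O3) = 0.2138 x 0.03716 = 0.007945 mol; V(NaOH) at equivalence = 0.007945/0.2125 = 0.03739 L.
At equivalence all the acid is converted to C3H5O3-; total volume = 0.03716 + 0.03739 = 0.07455 L, so [C3H5O3-] = 0.007945/0.07455 = 0.1066 M.
Kb = Kw/Ka = 1.0e-14 / 1.4 x 10^-4 = 7.14e-11.
[OH^-] = sqrt(Kb x [C3H5O3-]) = sqrt(7.14e-11 x 0.1066) = 2.76e-6 M.
pOH = 5.56, so pH = 14.00 - 5.56 = 8.44.

8.44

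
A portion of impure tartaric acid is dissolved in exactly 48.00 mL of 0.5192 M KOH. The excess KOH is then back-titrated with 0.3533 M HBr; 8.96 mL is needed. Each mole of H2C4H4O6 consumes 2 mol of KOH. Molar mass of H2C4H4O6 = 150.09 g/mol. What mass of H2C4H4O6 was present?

1.63 g

Total n(KOH) added = 0.5192 x 0.04800 = 0.02492 mol.
n(HBr) used = 0.3533 x 0.008960 = 0.003166 mol, which equals the excess n(KOH).
So n(KOH) consumed by the sample = 0.02492 - 0.003166 = 0.02176 mol.
n(H2C4H4O6) = 0.02176 / 2 = 0.01088 mol.
mass = 0.01088 mol x 150.09 g/mol = 1.63 g.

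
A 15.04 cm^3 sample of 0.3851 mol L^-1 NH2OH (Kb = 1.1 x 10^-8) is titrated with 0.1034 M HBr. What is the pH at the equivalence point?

n(NH2OH) = 0.3851 x 0.01504 = 0.005792 mol; V(HBr) at equivalence = 0.005792/0.1034 = 0.05601 L.
At equivalence the base is fully converted to NH3OH+; total volume = 0.07105 L, so [NH3OH+] = 0.005792/0.07105 = 0.08151 M.
Ka(NH3OH+) = Kw/Kb = 1.0e-14 / 1.1 x 10^-8 = 9.09e-7.
[H^+] = sqrt(Ka x [NH3OH+]) = sqrt(9.09e-7 x 0.08151) = 0.000272 M.
pH = -log(0.000272) = 3.57.

3.57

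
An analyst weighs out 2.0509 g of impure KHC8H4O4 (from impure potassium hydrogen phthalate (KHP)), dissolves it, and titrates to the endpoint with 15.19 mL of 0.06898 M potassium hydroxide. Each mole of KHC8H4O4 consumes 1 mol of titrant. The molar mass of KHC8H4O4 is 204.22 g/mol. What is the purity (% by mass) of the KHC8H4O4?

n(KOH) = 0.06898 x 0.01519 = 0.001048 mol.
n(KHC8H4O4) = 0.001048 / 1 = 0.001048 mol.
mass of KHC8H4O4 = 0.001048 x 204.22 = 0.2140 g.
% purity = 0.2140 / 2.0509 x 100 = 10.4%.

10.4%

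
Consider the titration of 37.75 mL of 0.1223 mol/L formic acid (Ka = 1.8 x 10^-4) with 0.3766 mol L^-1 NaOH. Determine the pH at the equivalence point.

8.36

n(HCOOH) = 0.1223 x 0.03775 = 0.004617 mol; V(NaOH) at equivalence = 0.004617/0.3766 = 0.01226 L.
At equivalence all the acid is converted to HCOO-; total volume = 0.03775 + 0.01226 = 0.05001 L, so [HCOO-] = 0.004617/0.05001 = 0.09232 M.
Kb = Kw/Ka = 1.0e-14 / 1.8 x 10^-4 = 5.56e-11.
[OH^-] = sqrt(Kb x [HCOO-]) = sqrt(5.56e-11 x 0.09232) = 2.26e-6 M.
pOH = 5.64, so pH = 14.00 - 5.64 = 8.36.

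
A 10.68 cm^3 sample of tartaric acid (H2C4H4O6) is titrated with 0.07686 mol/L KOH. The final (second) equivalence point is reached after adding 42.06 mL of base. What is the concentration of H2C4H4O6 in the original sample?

n(KOH) = 0.07686 x 0.04206 = 0.003233 mol.
At the final (second) equivalence point, 2 mol OH^- react per mol H2C4H4O6, so n(H2C4H4O6) = 0.003233 / 2 = 0.001616 mol.
[H2C4H4O6] = 0.001616 / 0.01068 L = 0.151 M.

0.151 M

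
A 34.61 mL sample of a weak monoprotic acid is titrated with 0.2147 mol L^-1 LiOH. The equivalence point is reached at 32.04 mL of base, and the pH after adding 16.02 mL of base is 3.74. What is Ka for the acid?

1.8 x 10^-4

16.02 mL is half of the equivalence volume, so this is the half-equivalence point where [HA] = [A^-].
At half-equivalence pH = pKa, so pKa = 3.74.
Ka = 10^(-3.74) = 1.8 x 10^-4.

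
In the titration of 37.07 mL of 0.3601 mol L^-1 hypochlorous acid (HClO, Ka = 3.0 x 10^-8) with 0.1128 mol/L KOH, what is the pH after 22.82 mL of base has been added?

6.90

Initial n(HClO) = 0.3601 x 0.03707 = 0.01335 mol.
n(KOH) added = 0.1128 x 0.02282 = 0.002574 mol, converting that many moles of HClO to ClO-.
Remaining n(HClO) = 0.01077 mol; n(ClO-) = 0.002574 mol.
By Henderson-Hasselbalch, pH = pKa + log([A^-]/[HA]) = 7.52 + log(0.002574/0.01077) = 7.52 + (-0.62) = 6.90.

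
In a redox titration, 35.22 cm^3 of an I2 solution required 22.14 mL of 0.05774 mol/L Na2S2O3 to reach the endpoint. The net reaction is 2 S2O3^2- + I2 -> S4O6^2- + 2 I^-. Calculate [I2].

0.0181 M

n(Na2S2O3) = 0.05774 x 0.02214 = 0.001278 mol.
From the balanced equation, 2 mol Na2S2O3 reacts with 1 mol I2, so n(I2) = 0.001278 x 1/2 = 0.0006392 mol.
[I2] = 0.0006392 / 0.03522 L = 0.0181 M.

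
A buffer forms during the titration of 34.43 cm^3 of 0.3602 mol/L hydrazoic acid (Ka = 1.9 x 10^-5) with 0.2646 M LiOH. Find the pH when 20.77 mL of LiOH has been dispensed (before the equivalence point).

4.62

Initial n(HN3) = 0.3602 x 0.03443 = 0.01240 mol.
n(LiOH) added = 0.2646 x 0.02077 = 0.005496 mol, converting that many moles of HN3 to N3-.
Remaining n(HN3) = 0.006906 mol; n(N3-) = 0.005496 mol.
By Henderson-Hasselbalch, pH = pKa + log([A^-]/[HA]) = 4.72 + log(0.005496/0.006906) = 4.72 + (-0.10) = 4.62.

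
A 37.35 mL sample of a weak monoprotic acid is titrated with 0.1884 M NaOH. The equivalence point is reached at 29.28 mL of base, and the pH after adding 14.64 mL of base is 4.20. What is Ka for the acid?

6.3 x 10^-5

14.64 mL is half of the equivalence volume, so this is the half-equivalence point where [HA] = [A^-].
At half-equivalence pH = pKa, so pKa = 4.20.
Ka = 10^(-4.20) = 6.3 x 10^-5.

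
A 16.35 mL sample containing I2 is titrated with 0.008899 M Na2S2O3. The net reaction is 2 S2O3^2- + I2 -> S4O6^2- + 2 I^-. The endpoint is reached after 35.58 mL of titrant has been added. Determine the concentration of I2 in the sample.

n(Na2S2O3) = 0.008899 x 0.03558 = 0.0003166 mol.
From the balanced equation, 2 mol Na2S2O3 reacts with 1 mol I2, so n(I2) = 0.0003166 x 1/2 = 0.0001583 mol.
[I2] = 0.0001583 / 0.01635 L = 0.00968 M.

0.00968 M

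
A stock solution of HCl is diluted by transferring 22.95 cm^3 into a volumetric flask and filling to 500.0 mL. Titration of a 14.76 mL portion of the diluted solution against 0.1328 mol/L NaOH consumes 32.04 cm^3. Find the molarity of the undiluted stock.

6.28 M

n(NaOH) = 0.1328 x 0.03204 = 0.004255 mol.
n(HCl) in the aliquot = 0.004255 mol.
[diluted HCl] = 0.004255 / 0.01476 = 0.2883 M.
Dilution factor = 500.0/22.95 = 21.79, so [stock] = 0.2883 x 21.79 = 6.28 M.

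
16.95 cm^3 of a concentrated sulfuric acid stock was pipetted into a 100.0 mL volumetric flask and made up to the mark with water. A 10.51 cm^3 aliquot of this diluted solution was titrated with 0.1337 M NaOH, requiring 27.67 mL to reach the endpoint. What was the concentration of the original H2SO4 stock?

1.04 M

n(NaOH) = 0.1337 x 0.02767 = 0.003699 mol.
n(H2SO4) in the aliquot = 0.003699 x 1/2 = 0.001850 mol.
[diluted H2SO4] = 0.001850 / 0.01051 = 0.1760 M.
Dilution factor = 100.0/16.95 = 5.900, so [stock] = 0.1760 x 5.900 = 1.04 M.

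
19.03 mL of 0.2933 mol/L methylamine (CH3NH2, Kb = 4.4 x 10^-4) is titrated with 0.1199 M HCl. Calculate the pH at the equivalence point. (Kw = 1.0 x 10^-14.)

5.86

n(CH3NH2) = 0.2933 x 0.01903 = 0.005581 mol; V(HCl) at equivalence = 0.005581/0.1199 = 0.04655 L.
At equivalence the base is fully converted to CH3NH3+; total volume = 0.06558 L, so [CH3NH3+] = 0.005581/0.06558 = 0.08511 M.
Ka(CH3NH3+) = Kw/Kb = 1.0e-14 / 4.4 x 10^-4 = 2.27e-11.
[H^+] = sqrt(Ka x [CH3NH3+]) = sqrt(2.27e-11 x 0.08511) = 1.39e-6 M.
pH = -log(1.39e-6) = 5.86.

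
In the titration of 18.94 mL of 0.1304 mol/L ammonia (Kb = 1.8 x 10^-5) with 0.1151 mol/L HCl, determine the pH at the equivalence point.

5.23

n(NH3) = 0.1304 x 0.01894 = 0.002470 mol; V(HCl) at equivalence = 0.002470/0.1151 = 0.02146 L.
At equivalence the base is fully converted to NH4+; total volume = 0.04040 L, so [NH4+] = 0.002470/0.04040 = 0.06114 M.
Ka(NH4+) = Kw/Kb = 1.0e-14 / 1.8 x 10^-5 = 5.56e-10.
[H^+] = sqrt(Ka x [NH4+]) = sqrt(5.56e-10 x 0.06114) = 5.83e-6 M.
pH = -log(5.83e-6) = 5.23.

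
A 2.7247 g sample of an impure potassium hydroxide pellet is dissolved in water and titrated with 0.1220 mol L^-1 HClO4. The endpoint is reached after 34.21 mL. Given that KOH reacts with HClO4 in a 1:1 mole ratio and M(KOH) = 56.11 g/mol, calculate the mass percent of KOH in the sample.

8.59%

n(HClO4) = 0.1220 x 0.03421 = 0.004174 mol.
n(KOH) = 0.004174 / 1 = 0.004174 mol.
mass of KOH = 0.004174 x 56.11 = 0.2342 g.
% purity = 0.2342 / 2.7247 x 100 = 8.59%.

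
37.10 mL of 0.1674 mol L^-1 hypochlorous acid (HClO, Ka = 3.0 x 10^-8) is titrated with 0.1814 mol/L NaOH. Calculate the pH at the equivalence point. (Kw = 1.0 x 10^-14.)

n(HClO) = 0.1674 x 0.03710 = 0.006211 mol; V(NaOH) at equivalence = 0.006211/0.1814 = 0.03424 L.
At equivalence all the acid is converted to ClO-; total volume = 0.03710 + 0.03424 = 0.07134 L, so [ClO-] = 0.006211/0.07134 = 0.08706 M.
Kb = Kw/Ka = 1.0e-14 / 3.0 x 10^-8 = 3.33e-7.
[OH^-] = sqrt(Kb x [ClO-]) = sqrt(3.33e-7 x 0.08706) = 0.000170 M.
pOH = 3.77, so pH = 14.00 - 3.77 = 10.23.

10.23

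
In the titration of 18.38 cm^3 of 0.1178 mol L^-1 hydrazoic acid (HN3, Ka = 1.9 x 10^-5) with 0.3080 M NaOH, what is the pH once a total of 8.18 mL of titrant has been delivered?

n(acid) = 0.1178 x 0.01838 = 0.002165 mol; n(NaOH) added = 0.3080 x 0.008180 = 0.002519 mol.
Base is in excess by 0.002519 - 0.002165 = 0.0003543 mol in a total volume of 0.02656 L.
[OH^-] = 0.0003543/0.02656 = 0.01334 M, so pOH = 1.87 and pH = 14.00 - 1.87 = 12.13.

12.13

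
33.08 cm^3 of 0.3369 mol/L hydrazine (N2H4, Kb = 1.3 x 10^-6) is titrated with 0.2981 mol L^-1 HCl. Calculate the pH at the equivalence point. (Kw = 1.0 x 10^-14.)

n(N2H4) = 0.3369 x 0.03308 = 0.01114 mol; V(HCl) at equivalence = 0.01114/0.2981 = 0.03739 L.
At equivalence the base is fully converted to N2H5+; total volume = 0.07047 L, so [N2H5+] = 0.01114/0.07047 = 0.1582 M.
Ka(N2H5+) = Kw/Kb = 1.0e-14 / 1.3 x 10^-6 = 7.69e-9.
[H^+] = sqrt(Ka x [N2H5+]) = sqrt(7.69e-9 x 0.1582) = 3.49e-5 M.
pH = -log(3.49e-5) = 4.46.

4.46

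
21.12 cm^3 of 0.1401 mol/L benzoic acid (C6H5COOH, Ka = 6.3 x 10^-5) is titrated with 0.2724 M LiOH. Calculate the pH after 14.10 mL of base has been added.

n(acid) = 0.1401 x 0.02112 = 0.002959 mol; n(LiOH) added = 0.2724 x 0.01410 = 0.003841 mol.
Base is in excess by 0.003841 - 0.002959 = 0.0008819 mol in a total volume of 0.03522 L.
[OH^-] = 0.0008819/0.03522 = 0.02504 M, so pOH = 1.60 and pH = 14.00 - 1.60 = 12.40.

12.40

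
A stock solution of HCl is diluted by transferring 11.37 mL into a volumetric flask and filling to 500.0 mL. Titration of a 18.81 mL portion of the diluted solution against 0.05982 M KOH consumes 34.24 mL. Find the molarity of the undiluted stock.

n(KOH) = 0.05982 x 0.03424 = 0.002048 mol.
n(HCl) in the aliquot = 0.002048 mol.
[diluted HCl] = 0.002048 / 0.01881 = 0.1089 M.
Dilution factor = 500.0/11.37 = 43.98, so [stock] = 0.1089 x 43.98 = 4.79 M.

4.79 M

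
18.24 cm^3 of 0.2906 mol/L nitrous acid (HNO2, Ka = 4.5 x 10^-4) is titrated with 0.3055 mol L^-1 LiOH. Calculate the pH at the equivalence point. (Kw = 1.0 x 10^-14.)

n(HNO2) = 0.2906 x 0.01824 = 0.005301 mol; V(LiOH) at equivalence = 0.005301/0.3055 = 0.01735 L.
At equivalence all the acid is converted to NO2-; total volume = 0.01824 + 0.01735 = 0.03559 L, so [NO2-] = 0.005301/0.03559 = 0.1489 M.
Kb = Kw/Ka = 1.0e-14 / 4.5 x 10^-4 = 2.22e-11.
[OH^-] = sqrt(Kb x [NO2-]) = sqrt(2.22e-11 x 0.1489) = 1.82e-6 M.
pOH = 5.74, so pH = 14.00 - 5.74 = 8.26.

8.26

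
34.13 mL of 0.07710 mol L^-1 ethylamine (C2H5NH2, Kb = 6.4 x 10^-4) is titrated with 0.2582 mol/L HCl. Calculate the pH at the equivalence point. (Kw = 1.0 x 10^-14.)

n(C2H5NH2) = 0.07710 x 0.03413 = 0.002631 mol; V(HCl) at equivalence = 0.002631/0.2582 = 0.01019 L.
At equivalence the base is fully converted to C2H5NH3+; total volume = 0.04432 L, so [C2H5NH3+] = 0.002631/0.04432 = 0.05937 M.
Ka(C2H5NH3+) = Kw/Kb = 1.0e-14 / 6.4 x 10^-4 = 1.56e-11.
[H^+] = sqrt(Ka x [C2H5NH3+]) = sqrt(1.56e-11 x 0.05937) = 9.63e-7 M.
pH = -log(9.63e-7) = 6.02.

6.02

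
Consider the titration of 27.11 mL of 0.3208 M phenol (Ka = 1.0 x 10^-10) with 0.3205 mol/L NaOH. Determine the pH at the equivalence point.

11.60

n(C6H5OH) = 0.3208 x 0.02711 = 0.008697 mol; V(NaOH) at equivalence = 0.008697/0.3205 = 0.02714 L.
At equivalence all the acid is converted to C6H5O-; total volume = 0.02711 + 0.02714 = 0.05425 L, so [C6H5O-] = 0.008697/0.05425 = 0.1603 M.
Kb = Kw/Ka = 1.0e-14 / 1.0 x 10^-10 = 0.000100.
[OH^-] = sqrt(Kb x [C6H5O-]) = sqrt(0.000100 x 0.1603) = 0.00400 M.
pOH = 2.40, so pH = 14.00 - 2.40 = 11.60.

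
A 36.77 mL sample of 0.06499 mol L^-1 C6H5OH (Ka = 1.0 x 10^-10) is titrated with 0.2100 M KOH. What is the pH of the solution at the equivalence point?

n(C6H5OH) = 0.06499 x 0.03677 = 0.002390 mol; V(KOH) at equivalence = 0.002390/0.2100 = 0.01138 L.
At equivalence all the acid is converted to C6H5O-; total volume = 0.03677 + 0.01138 = 0.04815 L, so [C6H5O-] = 0.002390/0.04815 = 0.04963 M.
Kb = Kw/Ka = 1.0e-14 / 1.0 x 10^-10 = 0.000100.
[OH^-] = sqrt(Kb x [C6H5O-]) = sqrt(0.000100 x 0.04963) = 0.00223 M.
pOH = 2.65, so pH = 14.00 - 2.65 = 11.35.

11.35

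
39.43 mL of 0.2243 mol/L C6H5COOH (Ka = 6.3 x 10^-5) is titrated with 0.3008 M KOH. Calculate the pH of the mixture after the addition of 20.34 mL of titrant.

4.55

Initial n(C6H5COOH) = 0.2243 x 0.03943 = 0.008844 mol.
n(KOH) added = 0.3008 x 0.02034 = 0.006118 mol, converting that many moles of C6H5COOH to C6H5COO-.
Remaining n(C6H5COOH) = 0.002726 mol; n(C6H5COO-) = 0.006118 mol.
By Henderson-Hasselbalch, pH = pKa + log([A^-]/[HA]) = 4.20 + log(0.006118/0.002726) = 4.20 + (+0.35) = 4.55.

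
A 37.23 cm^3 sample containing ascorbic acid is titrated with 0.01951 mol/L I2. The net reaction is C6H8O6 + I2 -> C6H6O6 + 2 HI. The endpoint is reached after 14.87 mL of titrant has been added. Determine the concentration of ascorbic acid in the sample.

n(I2) = 0.01951 x 0.01487 = 0.0002901 mol.
From the balanced equation, 1 mol I2 reacts with 1 mol ascorbic acid, so n(ascorbic acid) = 0.0002901 x 1/1 = 0.0002901 mol.
[ascorbic acid] = 0.0002901 / 0.03723 L = 0.00779 M.

0.00779 M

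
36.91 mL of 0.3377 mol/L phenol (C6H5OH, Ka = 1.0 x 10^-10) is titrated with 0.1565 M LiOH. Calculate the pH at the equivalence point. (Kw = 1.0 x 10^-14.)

11.51

n(C6H5OH) = 0.3377 x 0.03691 = 0.01246 mol; V(LiOH) at equivalence = 0.01246/0.1565 = 0.07965 L.
At equivalence all the acid is converted to C6H5O-; total volume = 0.03691 + 0.07965 = 0.1166 L, so [C6H5O-] = 0.01246/0.1166 = 0.1069 M.
Kb = Kw/Ka = 1.0e-14 / 1.0 x 10^-10 = 0.000100.
[OH^-] = sqrt(Kb x [C6H5O-]) = sqrt(0.000100 x 0.1069) = 0.00327 M.
pOH = 2.49, so pH = 14.00 - 2.49 = 11.51.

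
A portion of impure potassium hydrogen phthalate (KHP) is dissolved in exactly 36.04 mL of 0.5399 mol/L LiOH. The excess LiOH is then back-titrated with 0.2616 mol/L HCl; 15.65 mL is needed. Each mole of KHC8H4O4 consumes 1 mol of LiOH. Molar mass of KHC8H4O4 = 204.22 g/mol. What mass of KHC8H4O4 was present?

3.14 g

Total n(LiOH) added = 0.5399 x 0.03604 = 0.01946 mol.
n(HCl) used = 0.2616 x 0.01565 = 0.004094 mol, which equals the excess n(LiOH).
So n(LiOH) consumed by the sample = 0.01946 - 0.004094 = 0.01536 mol.
n(KHC8H4O4) = 0.01536 / 1 = 0.01536 mol.
mass = 0.01536 mol x 204.22 g/mol = 3.14 g.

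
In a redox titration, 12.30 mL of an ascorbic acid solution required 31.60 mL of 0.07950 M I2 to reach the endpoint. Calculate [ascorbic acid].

0.204 M

n(I2) = 0.07950 x 0.03160 = 0.002512 mol.
From the balanced equation, 1 mol I2 reacts with 1 mol ascorbic acid, so n(ascorbic acid) = 0.002512 x 1/1 = 0.002512 mol.
[ascorbic acid] = 0.002512 / 0.01230 L = 0.204 M.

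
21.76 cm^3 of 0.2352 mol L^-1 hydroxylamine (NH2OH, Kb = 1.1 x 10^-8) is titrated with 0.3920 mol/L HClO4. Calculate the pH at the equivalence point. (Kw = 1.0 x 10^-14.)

3.44

n(NH2OH) = 0.2352 x 0.02176 = 0.005118 mol; V(HClO4) at equivalence = 0.005118/0.3920 = 0.01306 L.
At equivalence the base is fully converted to NH3OH+; total volume = 0.03482 L, so [NH3OH+] = 0.005118/0.03482 = 0.1470 M.
Ka(NH3OH+) = Kw/Kb = 1.0e-14 / 1.1 x 10^-8 = 9.09e-7.
[H^+] = sqrt(Ka x [NH3OH+]) = sqrt(9.09e-7 x 0.1470) = 0.000366 M.
pH = -log(0.000366) = 3.44.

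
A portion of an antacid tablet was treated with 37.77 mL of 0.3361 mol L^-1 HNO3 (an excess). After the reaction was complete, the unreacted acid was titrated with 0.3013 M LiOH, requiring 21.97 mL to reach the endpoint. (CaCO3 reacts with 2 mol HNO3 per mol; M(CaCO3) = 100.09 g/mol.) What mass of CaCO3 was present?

0.304 g

Total n(HNO3) added = 0.3361 x 0.03777 = 0.01269 mol.
n(LiOH) used = 0.3013 x 0.02197 = 0.006620 mol, which equals the excess n(HNO3).
So n(HNO3) consumed by the sample = 0.01269 - 0.006620 = 0.006075 mol.
n(CaCO3) = 0.006075 / 2 = 0.003037 mol.
mass = 0.003037 mol x 100.09 g/mol = 0.304 g.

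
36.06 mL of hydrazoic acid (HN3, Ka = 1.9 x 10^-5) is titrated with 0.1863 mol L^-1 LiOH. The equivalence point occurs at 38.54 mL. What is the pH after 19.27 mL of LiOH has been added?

19.27 mL is exactly half the equivalence volume (38.54/2), i.e. the half-equivalence point.
There, n(HA) = n(A^-), so pH = pKa = -log(1.9 x 10^-5) = 4.72.

4.72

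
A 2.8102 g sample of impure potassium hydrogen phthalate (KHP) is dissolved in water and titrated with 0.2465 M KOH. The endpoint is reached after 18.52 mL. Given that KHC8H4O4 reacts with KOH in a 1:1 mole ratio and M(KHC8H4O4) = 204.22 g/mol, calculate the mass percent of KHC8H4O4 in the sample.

33.2%

n(KOH) = 0.2465 x 0.01852 = 0.004565 mol.
n(KHC8H4O4) = 0.004565 / 1 = 0.004565 mol.
mass of KHC8H4O4 = 0.004565 x 204.22 = 0.9323 g.
% purity = 0.9323 / 2.8102 x 100 = 33.2%.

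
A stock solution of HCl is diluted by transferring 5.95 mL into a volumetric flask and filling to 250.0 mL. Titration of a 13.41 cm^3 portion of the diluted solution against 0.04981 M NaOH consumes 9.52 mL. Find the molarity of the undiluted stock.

1.49 M

n(NaOH) = 0.04981 x 0.009520 = 0.0004742 mol.
n(HCl) in the aliquot = 0.0004742 mol.
[diluted HCl] = 0.0004742 / 0.01341 = 0.03536 M.
Dilution factor = 250.0/5.950 = 42.02, so [stock] = 0.03536 x 42.02 = 1.49 M.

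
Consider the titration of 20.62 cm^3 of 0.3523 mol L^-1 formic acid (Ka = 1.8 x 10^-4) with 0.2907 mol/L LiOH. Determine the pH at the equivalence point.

n(HCOOH) = 0.3523 x 0.02062 = 0.007264 mol; V(LiOH) at equivalence = 0.007264/0.2907 = 0.02499 L.
At equivalence all the acid is converted to HCOO-; total volume = 0.02062 + 0.02499 = 0.04561 L, so [HCOO-] = 0.007264/0.04561 = 0.1593 M.
Kb = Kw/Ka = 1.0e-14 / 1.8 x 10^-4 = 5.56e-11.
[OH^-] = sqrt(Kb x [HCOO-]) = sqrt(5.56e-11 x 0.1593) = 2.97e-6 M.
pOH = 5.53, so pH = 14.00 - 5.53 = 8.47.

8.47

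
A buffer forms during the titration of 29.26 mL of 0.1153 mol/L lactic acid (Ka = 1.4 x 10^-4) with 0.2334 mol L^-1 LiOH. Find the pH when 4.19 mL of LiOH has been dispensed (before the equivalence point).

3.46

Initial n(HC3H5O3) = 0.1153 x 0.02926 = 0.003374 mol.
n(LiOH) added = 0.2334 x 0.004190 = 0.0009779 mol, converting that many moles of HC3H5O3 to C3H5O3-.
Remaining n(HC3H5O3) = 0.002396 mol; n(C3H5O3-) = 0.0009779 mol.
By Henderson-Hasselbalch, pH = pKa + log([A^-]/[HA]) = 3.85 + log(0.0009779/0.002396) = 3.85 + (-0.39) = 3.46.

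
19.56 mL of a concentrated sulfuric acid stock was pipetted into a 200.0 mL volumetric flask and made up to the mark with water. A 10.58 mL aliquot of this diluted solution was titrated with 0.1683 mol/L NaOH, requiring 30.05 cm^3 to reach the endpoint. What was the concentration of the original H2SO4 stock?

2.44 M

n(NaOH) = 0.1683 x 0.03005 = 0.005057 mol.
n(H2SO4) in the aliquot = 0.005057 x 1/2 = 0.002529 mol.
[diluted H2SO4] = 0.002529 / 0.01058 = 0.2390 M.
Dilution factor = 200.0/19.56 = 10.22, so [stock] = 0.2390 x 10.22 = 2.44 M.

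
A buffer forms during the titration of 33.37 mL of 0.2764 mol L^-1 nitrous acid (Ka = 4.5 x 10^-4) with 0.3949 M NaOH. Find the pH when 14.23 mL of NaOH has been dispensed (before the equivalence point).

Initial n(HNO2) = 0.2764 x 0.03337 = 0.009223 mol.
n(NaOH) added = 0.3949 x 0.01423 = 0.005619 mol, converting that many moles of HNO2 to NO2-.
Remaining n(HNO2) = 0.003604 mol; n(NO2-) = 0.005619 mol.
By Henderson-Hasselbalch, pH = pKa + log([A^-]/[HA]) = 3.35 + log(0.005619/0.003604) = 3.35 + (+0.19) = 3.54.

3.54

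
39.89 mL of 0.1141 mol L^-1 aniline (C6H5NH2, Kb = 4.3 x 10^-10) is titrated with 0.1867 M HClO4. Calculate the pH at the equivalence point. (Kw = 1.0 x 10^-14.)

n(C6H5NH2) = 0.1141 x 0.03989 = 0.004551 mol; V(HClO4) at equivalence = 0.004551/0.1867 = 0.02438 L.
At equivalence the base is fully converted to C6H5NH3+; total volume = 0.06427 L, so [C6H5NH3+] = 0.004551/0.06427 = 0.07082 M.
Ka(C6H5NH3+) = Kw/Kb = 1.0e-14 / 4.3 x 10^-10 = 2.33e-5.
[H^+] = sqrt(Ka x [C6H5NH3+]) = sqrt(2.33e-5 x 0.07082) = 0.00128 M.
pH = -log(0.00128) = 2.89.

2.89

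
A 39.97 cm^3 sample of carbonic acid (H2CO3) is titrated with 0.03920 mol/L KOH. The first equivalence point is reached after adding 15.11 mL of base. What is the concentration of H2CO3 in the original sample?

n(KOH) = 0.03920 x 0.01511 = 0.0005923 mol.
At the first equivalence point, 1 mol OH^- react per mol H2CO3, so n(H2CO3) = 0.0005923 / 1 = 0.0005923 mol.
[H2CO3] = 0.0005923 / 0.03997 L = 0.0148 M.

0.0148 M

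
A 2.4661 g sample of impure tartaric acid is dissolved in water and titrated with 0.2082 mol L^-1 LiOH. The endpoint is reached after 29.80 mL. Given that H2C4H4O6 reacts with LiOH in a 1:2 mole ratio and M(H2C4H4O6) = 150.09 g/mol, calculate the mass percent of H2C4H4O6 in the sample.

18.9%

n(LiOH) = 0.2082 x 0.02980 = 0.006204 mol.
n(H2C4H4O6) = 0.006204 / 2 = 0.003102 mol.
mass of H2C4H4O6 = 0.003102 x 150.09 = 0.4656 g.
% purity = 0.4656 / 2.4661 x 100 = 18.9%.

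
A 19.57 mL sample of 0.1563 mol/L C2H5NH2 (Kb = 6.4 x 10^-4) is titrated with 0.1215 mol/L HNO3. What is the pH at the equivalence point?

5.99

n(C2H5NH2) = 0.1563 x 0.01957 = 0.003059 mol; V(HNO3) at equivalence = 0.003059/0.1215 = 0.02518 L.
At equivalence the base is fully converted to C2H5NH3+; total volume = 0.04475 L, so [C2H5NH3+] = 0.003059/0.04475 = 0.06836 M.
Ka(C2H5NH3+) = Kw/Kb = 1.0e-14 / 6.4 x 10^-4 = 1.56e-11.
[H^+] = sqrt(Ka x [C2H5NH3+]) = sqrt(1.56e-11 x 0.06836) = 1.03e-6 M.
pH = -log(1.03e-6) = 5.99.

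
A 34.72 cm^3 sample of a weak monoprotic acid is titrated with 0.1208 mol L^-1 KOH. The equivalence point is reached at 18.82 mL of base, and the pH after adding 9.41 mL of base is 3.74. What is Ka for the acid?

1.8 x 10^-4

9.41 mL is half of the equivalence volume, so this is the half-equivalence point where [HA] = [A^-].
At half-equivalence pH = pKa, so pKa = 3.74.
Ka = 10^(-3.74) = 1.8 x 10^-4.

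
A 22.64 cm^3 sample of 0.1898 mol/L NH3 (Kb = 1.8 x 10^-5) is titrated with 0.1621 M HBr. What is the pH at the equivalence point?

n(NH3) = 0.1898 x 0.02264 = 0.004297 mol; V(HBr) at equivalence = 0.004297/0.1621 = 0.02651 L.
At equivalence the base is fully converted to NH4+; total volume = 0.04915 L, so [NH4+] = 0.004297/0.04915 = 0.08743 M.
Ka(NH4+) = Kw/Kb = 1.0e-14 / 1.8 x 10^-5 = 5.56e-10.
[H^+] = sqrt(Ka x [NH4+]) = sqrt(5.56e-10 x 0.08743) = 6.97e-6 M.
pH = -log(6.97e-6) = 5.16.

5.16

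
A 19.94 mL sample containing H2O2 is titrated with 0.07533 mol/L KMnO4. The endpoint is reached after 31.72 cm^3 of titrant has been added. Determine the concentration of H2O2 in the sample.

n(KMnO4) = 0.07533 x 0.03172 = 0.002389 mol.
From the balanced equation, 2 mol KMnO4 reacts with 5 mol H2O2, so n(H2O2) = 0.002389 x 5/2 = 0.005974 mol.
[H2O2] = 0.005974 / 0.01994 L = 0.300 M.

0.300 M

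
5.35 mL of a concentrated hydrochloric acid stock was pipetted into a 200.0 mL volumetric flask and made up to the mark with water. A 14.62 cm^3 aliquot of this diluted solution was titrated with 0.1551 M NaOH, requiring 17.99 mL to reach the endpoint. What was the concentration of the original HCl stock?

7.13 M

n(NaOH) = 0.1551 x 0.01799 = 0.002790 mol.
n(HCl) in the aliquot = 0.002790 mol.
[diluted HCl] = 0.002790 / 0.01462 = 0.1909 M.
Dilution factor = 200.0/5.350 = 37.38, so [stock] = 0.1909 x 37.38 = 7.13 M.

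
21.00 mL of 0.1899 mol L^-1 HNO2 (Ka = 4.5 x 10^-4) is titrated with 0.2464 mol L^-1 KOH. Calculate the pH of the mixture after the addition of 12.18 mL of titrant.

Initial n(HNO2) = 0.1899 x 0.02100 = 0.003988 mol.
n(KOH) added = 0.2464 x 0.01218 = 0.003001 mol, converting that many moles of HNO2 to NO2-.
Remaining n(HNO2) = 0.0009867 mol; n(NO2-) = 0.003001 mol.
By Henderson-Hasselbalch, pH = pKa + log([A^-]/[HA]) = 3.35 + log(0.003001/0.0009867) = 3.35 + (+0.48) = 3.83.

3.83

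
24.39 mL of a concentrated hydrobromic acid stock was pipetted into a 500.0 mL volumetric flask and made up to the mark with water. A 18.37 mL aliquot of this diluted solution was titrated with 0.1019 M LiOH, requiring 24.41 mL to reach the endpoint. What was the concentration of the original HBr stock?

n(LiOH) = 0.1019 x 0.02441 = 0.002487 mol.
n(HBr) in the aliquot = 0.002487 mol.
[diluted HBr] = 0.002487 / 0.01837 = 0.1354 M.
Dilution factor = 500.0/24.39 = 20.50, so [stock] = 0.1354 x 20.50 = 2.78 M.

2.78 M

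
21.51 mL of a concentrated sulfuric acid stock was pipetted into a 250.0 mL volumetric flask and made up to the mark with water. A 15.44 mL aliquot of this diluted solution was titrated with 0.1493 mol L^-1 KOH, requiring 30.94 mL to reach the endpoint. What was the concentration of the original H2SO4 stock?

1.74 M

n(KOH) = 0.1493 x 0.03094 = 0.004619 mol.
n(H2SO4) in the aliquot = 0.004619 x 1/2 = 0.002310 mol.
[diluted H2SO4] = 0.002310 / 0.01544 = 0.1496 M.
Dilution factor = 250.0/21.51 = 11.62, so [stock] = 0.1496 x 11.62 = 1.74 M.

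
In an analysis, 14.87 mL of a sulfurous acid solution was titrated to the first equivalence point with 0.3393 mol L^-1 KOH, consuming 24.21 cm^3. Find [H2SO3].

n(KOH) = 0.3393 x 0.02421 = 0.008214 mol.
At the first equivalence point, 1 mol OH^- react per mol H2SO3, so n(H2SO3) = 0.008214 / 1 = 0.008214 mol.
[H2SO3] = 0.008214 / 0.01487 L = 0.552 M.

0.552 M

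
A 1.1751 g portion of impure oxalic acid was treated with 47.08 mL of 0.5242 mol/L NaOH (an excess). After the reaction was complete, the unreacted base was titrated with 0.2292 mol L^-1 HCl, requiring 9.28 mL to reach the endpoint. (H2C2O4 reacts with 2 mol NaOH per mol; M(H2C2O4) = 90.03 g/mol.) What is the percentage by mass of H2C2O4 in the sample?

86.4%

Total n(NaOH) added = 0.5242 x 0.04708 = 0.02468 mol.
n(HCl) used = 0.2292 x 0.009280 = 0.002127 mol, which equals the excess n(NaOH).
So n(NaOH) consumed by the sample = 0.02468 - 0.002127 = 0.02255 mol.
n(H2C2O4) = 0.02255 / 2 = 0.01128 mol.
mass H2C2O4 = 0.01128 x 90.03 = 1.015 g, so %H2C2O4 = 1.015/1.1751 x 100 = 86.4%.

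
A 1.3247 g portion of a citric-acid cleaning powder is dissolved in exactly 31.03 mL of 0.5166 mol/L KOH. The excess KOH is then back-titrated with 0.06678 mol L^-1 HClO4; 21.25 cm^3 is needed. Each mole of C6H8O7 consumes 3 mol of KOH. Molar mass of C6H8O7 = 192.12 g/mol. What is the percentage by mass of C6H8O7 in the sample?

Total n(KOH) added = 0.5166 x 0.03103 = 0.01603 mol.
n(HClO4) used = 0.06678 x 0.02125 = 0.001419 mol, which equals the excess n(KOH).
So n(KOH) consumed by the sample = 0.01603 - 0.001419 = 0.01461 mol.
n(C6H8O7) = 0.01461 / 3 = 0.004870 mol.
mass C6H8O7 = 0.004870 x 192.12 = 0.9357 g, so %C6H8O7 = 0.9357/1.3247 x 100 = 70.6%.

70.6%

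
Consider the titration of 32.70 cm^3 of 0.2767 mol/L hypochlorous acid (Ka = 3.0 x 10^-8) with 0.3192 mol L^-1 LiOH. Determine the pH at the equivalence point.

10.35

n(HClO) = 0.2767 x 0.03270 = 0.009048 mol; V(LiOH) at equivalence = 0.009048/0.3192 = 0.02835 L.
At equivalence all the acid is converted to ClO-; total volume = 0.03270 + 0.02835 = 0.06105 L, so [ClO-] = 0.009048/0.06105 = 0.1482 M.
Kb = Kw/Ka = 1.0e-14 / 3.0 x 10^-8 = 3.33e-7.
[OH^-] = sqrt(Kb x [ClO-]) = sqrt(3.33e-7 x 0.1482) = 0.000222 M.
pOH = 3.65, so pH = 14.00 - 3.65 = 10.35.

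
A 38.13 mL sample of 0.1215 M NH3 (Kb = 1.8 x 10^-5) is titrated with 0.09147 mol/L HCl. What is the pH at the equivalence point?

n(NH3) = 0.1215 x 0.03813 = 0.004633 mol; V(HCl) at equivalence = 0.004633/0.09147 = 0.05065 L.
At equivalence the base is fully converted to NH4+; total volume = 0.08878 L, so [NH4+] = 0.004633/0.08878 = 0.05218 M.
Ka(NH4+) = Kw/Kb = 1.0e-14 / 1.8 x 10^-5 = 5.56e-10.
[H^+] = sqrt(Ka x [NH4+]) = sqrt(5.56e-10 x 0.05218) = 5.38e-6 M.
pH = -log(5.38e-6) = 5.27.

5.27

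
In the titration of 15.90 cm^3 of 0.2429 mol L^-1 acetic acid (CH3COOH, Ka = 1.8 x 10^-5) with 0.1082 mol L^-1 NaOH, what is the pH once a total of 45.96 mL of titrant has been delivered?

12.25

n(acid) = 0.2429 x 0.01590 = 0.003862 mol; n(NaOH) added = 0.1082 x 0.04596 = 0.004973 mol.
Base is in excess by 0.004973 - 0.003862 = 0.001111 mol in a total volume of 0.06186 L.
[OH^-] = 0.001111/0.06186 = 0.01796 M, so pOH = 1.75 and pH = 14.00 - 1.75 = 12.25.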